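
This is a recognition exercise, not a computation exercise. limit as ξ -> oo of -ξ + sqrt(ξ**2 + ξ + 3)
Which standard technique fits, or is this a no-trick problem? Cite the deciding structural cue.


Method: conjugate multiplication — divergence minus divergence hides a finite answer — expose it by pairing sqrt(ξ**2 + ξ + 3) - ξ with its conjugate.


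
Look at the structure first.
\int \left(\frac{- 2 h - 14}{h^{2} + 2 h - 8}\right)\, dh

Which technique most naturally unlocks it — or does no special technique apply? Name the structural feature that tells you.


Verdict: partial fractions — the integrand is a proper rational function and its denominator h^{2} + 2 h - 8 factors into distinct pieces, so it splits into simple fractions.


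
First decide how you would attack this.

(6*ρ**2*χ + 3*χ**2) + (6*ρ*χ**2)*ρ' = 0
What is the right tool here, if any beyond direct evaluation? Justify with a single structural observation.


Technique: the exact-equation method — this form is already the differential of something: the matching mixed partials of 6*ρ**2*χ + 3*χ**2 and 6*ρ*χ**2 prove it.


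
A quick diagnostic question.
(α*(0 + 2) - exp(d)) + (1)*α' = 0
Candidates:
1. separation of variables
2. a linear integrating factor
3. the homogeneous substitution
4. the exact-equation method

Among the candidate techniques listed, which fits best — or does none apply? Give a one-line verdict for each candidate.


Best approach: a linear integrating factor — linear in the unknown with genuine forcing: multiply through by the exponential of the integrated coefficient and the left side closes into one derivative.
- separation of variables: the two dependences are entangled, not a clean product of one-variable pieces.
- a linear integrating factor — yes — fits the structure here.
- the homogeneous substitution: rescaling both variables together changes the slope, so no ratio substitution collapses it.
- the exact-equation method: no potential function has this form as its differential, as written.


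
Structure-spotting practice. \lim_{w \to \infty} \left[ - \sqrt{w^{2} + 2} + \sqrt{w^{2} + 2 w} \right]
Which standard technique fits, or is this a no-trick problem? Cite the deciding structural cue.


Technique: conjugate multiplication — infinity minus infinity with a radical in play — multiply by the conjugate so the divergences of \sqrt{w^{2} + 2 w} and \sqrt{w^{2} + 2} annihilate.


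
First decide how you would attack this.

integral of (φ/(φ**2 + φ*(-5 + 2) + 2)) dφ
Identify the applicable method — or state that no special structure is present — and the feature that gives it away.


Technique: partial fractions — the bottom, (φ**2 + φ*(-5 + 2) + 2), comes apart into simple factors, and a proper rational function over split factors decomposes.


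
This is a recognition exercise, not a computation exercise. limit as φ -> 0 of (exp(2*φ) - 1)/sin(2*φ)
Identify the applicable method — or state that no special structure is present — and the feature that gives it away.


Diagnosis: l'Hôpital's rule (0/0) — substituting 0 gives 0 over 0; differentiate top and bottom once and re-evaluate. Known elementary limits would finish this too — the rule just bypasses the case analysis.


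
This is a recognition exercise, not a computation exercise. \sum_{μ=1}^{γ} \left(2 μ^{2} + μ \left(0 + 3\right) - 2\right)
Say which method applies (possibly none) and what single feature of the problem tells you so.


Best approach: no special technique — constant-multiple powers of μ with no cancellation partners and no common ratio — use the standard power-sum formulas.


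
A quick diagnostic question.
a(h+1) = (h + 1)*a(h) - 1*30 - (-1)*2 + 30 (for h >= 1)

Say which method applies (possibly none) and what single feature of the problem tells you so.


Verdict: a summation factor — rescale the sequence by the product of the weights h + 1 so far — the recurrence collapses to a plain running sum.


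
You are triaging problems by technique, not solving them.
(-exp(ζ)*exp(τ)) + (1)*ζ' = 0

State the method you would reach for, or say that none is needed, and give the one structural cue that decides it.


Verdict: separation of variables — one side of the product carries the independent variable, the other the unknown — the textbook separation shape.


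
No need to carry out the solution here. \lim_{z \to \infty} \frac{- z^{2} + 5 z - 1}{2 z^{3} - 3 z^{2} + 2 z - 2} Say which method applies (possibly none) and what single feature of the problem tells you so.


Technique: dominant-term comparison — at large z only the top-degree terms survive; compare the leading terms and the limit falls out. Differentiating the expression as a single quotient would eventually settle it as well; matching dominant growth settles it immediately.


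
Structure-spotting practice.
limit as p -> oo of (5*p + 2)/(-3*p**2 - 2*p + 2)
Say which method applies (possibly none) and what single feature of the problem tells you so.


Verdict: dominant-term comparison — divide by the highest power of p present: lower-order terms vanish and the dominant ratio remains. l'Hôpital's at-infinity variant applies to the expression viewed as a single quotient; the leading-term comparison is the direct route.


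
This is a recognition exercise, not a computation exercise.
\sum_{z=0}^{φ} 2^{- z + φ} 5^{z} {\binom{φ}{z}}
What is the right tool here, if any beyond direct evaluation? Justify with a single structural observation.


Best approach: the binomial theorem — terms weighting {\binom{φ}{z}} against matched powers of 5 and 2 reassemble into (5 + 2)^φ by the binomial theorem.


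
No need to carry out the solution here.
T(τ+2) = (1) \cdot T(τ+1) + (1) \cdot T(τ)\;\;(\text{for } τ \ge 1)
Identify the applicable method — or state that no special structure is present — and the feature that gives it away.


Best approach: the characteristic-root method — no index-dependence in the weights and nothing inhomogeneous: classic characteristic-equation setup.


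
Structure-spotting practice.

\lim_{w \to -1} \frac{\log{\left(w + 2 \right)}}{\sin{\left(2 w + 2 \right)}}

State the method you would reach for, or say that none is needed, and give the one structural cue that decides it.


Diagnosis: l'Hôpital's rule (0/0) — plug in -1: top and bottom both hit zero, so differentiate each and retry. Expanding numerator and denominator to first order gives the same value — the rule automates exactly that.


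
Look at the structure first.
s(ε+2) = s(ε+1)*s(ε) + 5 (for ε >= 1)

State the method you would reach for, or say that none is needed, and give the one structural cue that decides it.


Verdict: no special technique — the update rule curves (it is not linear in the unknown sequence), so no superposition-based closed form attaches — iterate or study it directly.


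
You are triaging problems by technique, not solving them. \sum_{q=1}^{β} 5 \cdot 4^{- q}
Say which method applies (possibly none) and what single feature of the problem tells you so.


Method: the geometric series formula — consecutive terms stand in a fixed index-free ratio — the geometric sum formula closes it.


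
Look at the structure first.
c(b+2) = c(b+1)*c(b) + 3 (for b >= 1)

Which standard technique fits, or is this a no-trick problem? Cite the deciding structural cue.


Technique: no special technique — the update rule curves (it is not linear in the unknown sequence), so no superposition-based closed form attaches — iterate or study it directly.


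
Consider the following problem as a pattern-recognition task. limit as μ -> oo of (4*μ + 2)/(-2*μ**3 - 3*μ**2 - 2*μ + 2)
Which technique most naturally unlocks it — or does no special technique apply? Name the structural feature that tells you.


Method: dominant-term comparison — as μ grows, only the highest-degree terms matter — compare leading terms and read the limit off. Differentiating the expression as a single quotient would eventually settle it as well; matching dominant growth settles it immediately.


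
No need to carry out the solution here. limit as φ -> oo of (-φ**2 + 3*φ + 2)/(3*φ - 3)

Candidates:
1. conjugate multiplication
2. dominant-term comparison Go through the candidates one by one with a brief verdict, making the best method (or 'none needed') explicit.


Method: dominant-term comparison — at large φ only the top-degree terms survive; compare the leading terms and the limit falls out.
- conjugate multiplication: no difference of divergent radicals appears, so rationalizing has nothing to cancel.
- dominant-term comparison: yes — fits the structure here.


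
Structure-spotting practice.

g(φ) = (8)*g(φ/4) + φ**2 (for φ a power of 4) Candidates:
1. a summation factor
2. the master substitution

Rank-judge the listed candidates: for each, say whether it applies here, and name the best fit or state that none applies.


Verdict: the master substitution — the call at φ/4 makes this multiplicative recursion; the master-style substitution converts it to additive.
- a summation factor: the recursion divides its index rather than shifting it — there is no previous-term chain for a summation factor to telescope.
- the master substitution: a fit — the right tool for this form.


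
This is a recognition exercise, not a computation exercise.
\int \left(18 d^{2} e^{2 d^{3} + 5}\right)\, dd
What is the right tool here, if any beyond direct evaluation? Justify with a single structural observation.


Verdict: u-substitution — collected, the integrand has one factor that is, up to a constant, the derivative of an inner expression the rest depends on — substitute for that inner expression.


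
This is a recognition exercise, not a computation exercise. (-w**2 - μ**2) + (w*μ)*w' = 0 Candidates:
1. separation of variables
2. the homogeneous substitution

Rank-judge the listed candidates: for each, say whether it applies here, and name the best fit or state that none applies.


Technique: the homogeneous substitution — the slope is degree-zero homogeneous: the ratio substitution v = w/μ collapses it. A Bernoulli substitution is a fair alternative on this equation directly; the homogeneous reading takes it as given.
- separation of variables — no algebra isolates the independent variable on one side and the unknown on the other.
- the homogeneous substitution: a fit — the right tool for this form.


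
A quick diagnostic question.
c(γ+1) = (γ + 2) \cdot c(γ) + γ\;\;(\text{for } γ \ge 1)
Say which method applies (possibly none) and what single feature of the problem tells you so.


Diagnosis: a summation factor — normalize by the running product of γ + 2: the left side becomes a difference, and differences sum.


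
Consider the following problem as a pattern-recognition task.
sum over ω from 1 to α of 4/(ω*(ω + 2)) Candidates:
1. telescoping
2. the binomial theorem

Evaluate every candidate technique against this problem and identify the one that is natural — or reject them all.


Technique: telescoping — split 4/(ω*(ω + 2)) by partial fractions and the pieces are one function at shifted arguments — interior terms cancel.
- telescoping — yes — fits the structure here.
- the binomial theorem: there is no sum-raised-to-a-power identity hiding in these terms.


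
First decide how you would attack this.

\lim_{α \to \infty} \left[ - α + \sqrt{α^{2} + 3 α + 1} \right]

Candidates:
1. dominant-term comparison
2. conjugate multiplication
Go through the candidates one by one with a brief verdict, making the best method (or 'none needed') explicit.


Verdict: conjugate multiplication — an infinity-minus-infinity difference with a surviving radical — multiply by the conjugate to cancel the divergence.
- dominant-term comparison: no dominant power emerges to decide the limit by degree comparison.
- conjugate multiplication: a fit — the right tool for this form.


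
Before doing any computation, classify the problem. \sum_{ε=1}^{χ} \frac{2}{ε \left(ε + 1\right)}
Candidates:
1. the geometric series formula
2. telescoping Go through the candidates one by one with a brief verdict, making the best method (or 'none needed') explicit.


Technique: telescoping — \frac{2}{ε \left(ε + 1\right)} hides a difference of shifted reciprocals — decompose it and the middle of the sum vanishes.
- the geometric series formula — there is no constant term-to-term ratio.
- telescoping: applies; the problem has the shape this method handles.


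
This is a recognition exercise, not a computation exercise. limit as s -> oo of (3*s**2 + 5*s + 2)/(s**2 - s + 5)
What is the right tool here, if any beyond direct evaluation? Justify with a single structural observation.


Best approach: dominant-term comparison — growth-rate triage: the leading powers of s decide the limit, everything else is noise. Differentiating the expression as a single quotient would eventually settle it as well; matching dominant growth settles it immediately.


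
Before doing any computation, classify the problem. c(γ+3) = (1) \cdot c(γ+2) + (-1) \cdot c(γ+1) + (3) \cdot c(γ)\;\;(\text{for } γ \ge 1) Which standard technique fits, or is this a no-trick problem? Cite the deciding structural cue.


Verdict: the characteristic-root method — constant coefficients and linearity mean the ansatz r^γ reduces it to solving the characteristic polynomial.


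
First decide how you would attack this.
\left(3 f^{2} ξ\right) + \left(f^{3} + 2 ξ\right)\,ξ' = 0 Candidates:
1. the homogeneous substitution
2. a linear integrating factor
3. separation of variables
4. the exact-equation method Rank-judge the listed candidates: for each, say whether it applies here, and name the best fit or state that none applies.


Method: the exact-equation method — the compatibility test passes: the ξ-derivative of 3 f^{2} ξ matches the f-derivative of f^{3} + 2 ξ, so integrate a potential.
- the homogeneous substitution — the slope changes under joint rescaling, failing the degree-zero test.
- a linear integrating factor — the unknown enters nonlinearly (through a power, a denominator, or a transcendental function), which the linear integrating-factor recipe cannot absorb as-is — any repair would come from a preliminary substitution, not the factor.
- separation of variables — the two dependences do not factor apart.
- the exact-equation method — a fit — the right tool for this form.


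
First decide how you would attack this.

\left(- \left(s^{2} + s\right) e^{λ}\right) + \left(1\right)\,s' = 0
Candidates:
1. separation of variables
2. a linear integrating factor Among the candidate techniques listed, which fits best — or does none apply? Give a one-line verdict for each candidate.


Best approach: separation of variables — a product of single-variable factors, e^{λ} and s^{2} + s — the textbook separable form. A Bernoulli rewrite would carry it as the equation stands — separating the variables needs no rearrangement either.
- separation of variables: yes — fits the structure here.
- a linear integrating factor — a nonlinear term in the unknown puts this outside the integrating-factor template.


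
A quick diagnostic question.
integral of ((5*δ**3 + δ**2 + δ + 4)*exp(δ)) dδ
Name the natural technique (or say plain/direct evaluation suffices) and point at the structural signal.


Technique: integration by parts — 5*δ**3 + δ**2 + δ + 4 dies after finitely many derivatives while exp(δ) cycles under integration — the tabular/parts setup.


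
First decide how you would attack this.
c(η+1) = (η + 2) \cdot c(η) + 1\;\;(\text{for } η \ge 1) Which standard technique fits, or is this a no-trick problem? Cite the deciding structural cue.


Technique: a summation factor — with the index-dependent coefficient η + 2, dividing by the cumulative product turns the left side into a pure difference.


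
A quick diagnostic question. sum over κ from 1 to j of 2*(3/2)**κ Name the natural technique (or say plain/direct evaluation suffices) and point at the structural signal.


Method: the geometric series formula — check a ratio of consecutive terms: it is 3/2, independent of the index, so the geometric formula closes the sum.


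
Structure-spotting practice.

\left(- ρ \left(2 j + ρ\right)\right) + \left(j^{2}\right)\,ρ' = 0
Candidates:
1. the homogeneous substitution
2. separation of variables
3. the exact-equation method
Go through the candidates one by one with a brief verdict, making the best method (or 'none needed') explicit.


Method: the homogeneous substitution — the slope's numerator and denominator have matching total degree, so it depends only on ρ/j and the ratio substitution collapses it. Rearranged, this also fits the Bernoulli template directly; the homogeneous substitution reads the structure without the rearrangement.
- the homogeneous substitution: applies; the problem has the shape this method handles.
- separation of variables: no algebra isolates the independent variable on one side and the unknown on the other.
- the exact-equation method: the cross partial derivatives disagree, so no single potential exists.


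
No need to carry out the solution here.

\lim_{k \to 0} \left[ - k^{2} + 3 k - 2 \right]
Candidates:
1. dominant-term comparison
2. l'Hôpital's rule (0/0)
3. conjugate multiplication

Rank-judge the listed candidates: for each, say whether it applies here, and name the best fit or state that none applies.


Technique: no special technique — the function is continuous at 0; evaluation is itself the limit, no machinery required.
- dominant-term comparison — this limit is not decided by comparing polynomial growth at infinity.
- l'Hôpital's rule (0/0): evaluation at the point is determinate, so the rule has nothing to repair.
- conjugate multiplication: the conjugate move applies to radical differences, which this is not.


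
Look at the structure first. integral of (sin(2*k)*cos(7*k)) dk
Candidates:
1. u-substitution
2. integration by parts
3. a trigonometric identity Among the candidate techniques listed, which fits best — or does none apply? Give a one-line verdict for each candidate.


Method: a trigonometric identity — two different frequencies multiply in sin(2*k)*cos(7*k); the product-to-sum formula separates them.
- u-substitution — no subexpression of the integrand pairs with its own derivative as a factor — individual terms may offer their own substitutions, but any change of variable covering the whole integral would have to be constructed from outside the expression.
- integration by parts — not the natural route: no polynomial-kernel product appears — a recursive parts reduction of the trigonometric product exists, but the identity rewrite is direct.
- a trigonometric identity: applicable, and directly so.


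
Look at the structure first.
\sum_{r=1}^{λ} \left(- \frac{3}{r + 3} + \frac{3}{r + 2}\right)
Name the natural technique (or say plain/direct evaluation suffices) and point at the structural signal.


Verdict: telescoping — the piece each term subtracts is \frac{3}{r + 2} advanced by one index, and it reappears with a plus sign leading the following term — the sum collapses to its boundary terms.


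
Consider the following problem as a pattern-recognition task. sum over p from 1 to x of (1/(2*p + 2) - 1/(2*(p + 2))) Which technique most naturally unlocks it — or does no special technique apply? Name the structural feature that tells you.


Diagnosis: telescoping — each term adds 1/(2*p + 2) and subtracts the same expression advanced one index; that subtracted piece cancels against the next term's added copy — only the boundary terms survive.


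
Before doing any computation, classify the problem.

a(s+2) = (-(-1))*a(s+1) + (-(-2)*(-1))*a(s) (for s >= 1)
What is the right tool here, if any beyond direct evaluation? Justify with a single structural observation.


Method: the characteristic-root method — linear, homogeneous, constant coefficients: solutions of the form r^s exist — find the roots of the characteristic polynomial.


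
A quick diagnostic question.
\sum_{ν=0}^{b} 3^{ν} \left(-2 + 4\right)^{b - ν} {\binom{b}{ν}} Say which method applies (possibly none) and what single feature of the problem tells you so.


Best approach: the binomial theorem — the binomial coefficients weight matched powers of 3 and (-2 + 4), which is exactly the expansion of a binomial power.


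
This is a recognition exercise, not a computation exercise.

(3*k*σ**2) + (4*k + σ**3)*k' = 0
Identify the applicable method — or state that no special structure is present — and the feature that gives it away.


Verdict: the exact-equation method — checking ∂/∂k of 3*k*σ**2 against ∂/∂σ of 4*k + σ**3: they match — the equation is exact as it stands.


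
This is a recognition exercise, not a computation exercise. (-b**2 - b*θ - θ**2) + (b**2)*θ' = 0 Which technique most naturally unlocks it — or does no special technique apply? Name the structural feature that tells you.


Best approach: the homogeneous substitution — the slope's numerator and denominator share total degree; set v = θ/b and the equation drops to separable form.


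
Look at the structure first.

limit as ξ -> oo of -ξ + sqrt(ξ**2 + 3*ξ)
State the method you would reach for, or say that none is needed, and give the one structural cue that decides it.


Verdict: conjugate multiplication — sqrt(ξ**2 + 3*ξ) and ξ both blow up, but their difference is tame once the conjugate rationalizes it.


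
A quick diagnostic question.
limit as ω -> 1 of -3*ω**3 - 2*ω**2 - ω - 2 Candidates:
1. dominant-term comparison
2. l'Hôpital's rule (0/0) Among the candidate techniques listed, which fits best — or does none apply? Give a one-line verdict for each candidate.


Diagnosis: no special technique — the expression is continuous at 1 — substitute and evaluate; no indeterminate form appears.
- dominant-term comparison: no dominant-degree comparison decides it.
- l'Hôpital's rule (0/0) — substituting the point produces a determinate value, not a 0 over 0 clash.


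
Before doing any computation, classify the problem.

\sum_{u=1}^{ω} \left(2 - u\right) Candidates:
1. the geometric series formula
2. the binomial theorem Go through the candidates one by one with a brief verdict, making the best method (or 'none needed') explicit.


Best approach: no special technique — no cancellation, no constant ratio, no binomial weights — just polynomial terms summed directly.
- the geometric series formula — consecutive terms are not related by a fixed multiplier.
- the binomial theorem — there is no sum-raised-to-a-power identity hiding in these terms.


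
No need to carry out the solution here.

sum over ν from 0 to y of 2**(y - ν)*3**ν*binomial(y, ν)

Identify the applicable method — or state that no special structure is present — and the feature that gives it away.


Best approach: the binomial theorem — terms weighting binomial(y, ν) against matched powers of 3 and 2 reassemble into (3 + 2)^y by the binomial theorem.


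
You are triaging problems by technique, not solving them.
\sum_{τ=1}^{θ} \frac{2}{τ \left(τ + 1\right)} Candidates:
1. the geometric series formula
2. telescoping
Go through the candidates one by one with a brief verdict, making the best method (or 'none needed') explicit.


Method: telescoping — one partial-fraction pass turns \frac{2}{τ \left(τ + 1\right)} into a shifted difference, and shifted differences telescope.
- the geometric series formula — the term-to-term ratio changes with the index, so the geometric formula cannot close it.
- telescoping: applicable, and directly so.


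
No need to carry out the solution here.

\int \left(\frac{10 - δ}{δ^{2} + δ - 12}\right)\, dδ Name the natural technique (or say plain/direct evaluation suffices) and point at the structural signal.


Verdict: partial fractions — each factor of δ^{2} + δ - 12 owns one elementary piece of the integrand — separate them and integrate piecewise.


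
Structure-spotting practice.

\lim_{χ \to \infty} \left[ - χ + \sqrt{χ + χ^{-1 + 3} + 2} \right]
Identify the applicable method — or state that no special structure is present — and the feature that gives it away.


Method: conjugate multiplication — the difference \sqrt{χ + χ^{-1 + 3} + 2} - χ is an ∞ − ∞ stalemate; its conjugate partner breaks the tie.


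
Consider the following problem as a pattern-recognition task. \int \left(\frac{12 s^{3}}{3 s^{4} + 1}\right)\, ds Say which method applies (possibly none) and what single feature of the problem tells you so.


Verdict: u-substitution — viewed as a product, the integrand is a composition evaluated at 3 s^{4} + 1 times (a constant multiple of) that inner expression's derivative, so u = 3 s^{4} + 1 makes it elementary.


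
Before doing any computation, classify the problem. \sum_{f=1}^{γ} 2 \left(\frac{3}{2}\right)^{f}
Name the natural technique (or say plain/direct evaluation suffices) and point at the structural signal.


Technique: the geometric series formula — check a ratio of consecutive terms: it is \frac{3}{2}, independent of the index, so the geometric formula closes the sum.


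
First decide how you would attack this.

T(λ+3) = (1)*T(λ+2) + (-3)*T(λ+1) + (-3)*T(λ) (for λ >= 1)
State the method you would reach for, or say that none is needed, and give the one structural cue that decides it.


Verdict: the characteristic-root method — shift-invariance with fixed coefficients calls for exponential trials; the characteristic polynomial finds every r^λ.


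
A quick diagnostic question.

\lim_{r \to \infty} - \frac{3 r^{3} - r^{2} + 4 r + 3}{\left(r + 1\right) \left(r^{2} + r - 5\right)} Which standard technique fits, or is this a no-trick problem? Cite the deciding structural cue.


Verdict: dominant-term comparison — as r grows, only the highest-degree terms matter — compare leading terms and read the limit off. As a single quotient, the ∞/∞ shape would yield to repeated differentiation as well — the growth comparison gets there in one look.


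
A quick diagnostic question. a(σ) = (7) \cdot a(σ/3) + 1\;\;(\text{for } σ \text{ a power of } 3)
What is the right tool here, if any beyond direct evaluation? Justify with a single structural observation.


Technique: the master substitution — treat m = log base 3 of σ as the new clock: one recursion step advances m by one while σ scales by 3.


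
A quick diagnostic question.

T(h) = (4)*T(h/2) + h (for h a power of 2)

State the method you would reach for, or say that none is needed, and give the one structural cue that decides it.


Method: the master substitution — index division is the fingerprint: h/2 in the recursive call means substitute h = 2^m.


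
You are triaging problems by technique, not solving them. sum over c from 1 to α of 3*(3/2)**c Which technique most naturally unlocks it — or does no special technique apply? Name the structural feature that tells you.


Method: the geometric series formula — term-over-term division gives 3/2 every time — index-free ratio, geometric sum formula applies.


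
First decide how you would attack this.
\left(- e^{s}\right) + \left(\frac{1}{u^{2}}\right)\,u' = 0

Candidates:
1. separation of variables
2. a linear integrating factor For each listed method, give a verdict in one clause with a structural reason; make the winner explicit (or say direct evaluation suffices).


Verdict: separation of variables — one side of the product carries the independent variable, the other the unknown — the textbook separation shape.
- separation of variables: a fit — the right tool for this form.
- a linear integrating factor: the unknown enters nonlinearly (through a power, a denominator, or a transcendental function), which the linear integrating-factor recipe cannot absorb as-is — any repair would come from a preliminary substitution, not the factor.


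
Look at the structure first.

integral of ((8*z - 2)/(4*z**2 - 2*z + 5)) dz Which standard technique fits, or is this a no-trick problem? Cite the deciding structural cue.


Method: u-substitution — read it as f(4*z**2 - 2*z + 5) times a constant multiple of d(4*z**2 - 2*z + 5): one substitution, u = 4*z**2 - 2*z + 5, finishes it.


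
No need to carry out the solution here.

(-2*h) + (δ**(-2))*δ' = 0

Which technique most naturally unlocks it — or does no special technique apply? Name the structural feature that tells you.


Technique: separation of variables — separating collects all δ-dependence with the derivative and leaves all h-dependence opposite: variables separate. The equation is exact as it stands too — a potential function exists — though separation reads the split structure directly.


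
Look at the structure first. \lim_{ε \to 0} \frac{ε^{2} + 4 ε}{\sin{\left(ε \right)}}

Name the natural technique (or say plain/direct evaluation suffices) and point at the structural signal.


Method: l'Hôpital's rule (0/0) — numerator and denominator both vanish at 0 — a genuine 0/0 form, which is exactly when l'Hôpital applies. One could equally expand both pieces locally and compare leading terms; the rule does that in one stroke.


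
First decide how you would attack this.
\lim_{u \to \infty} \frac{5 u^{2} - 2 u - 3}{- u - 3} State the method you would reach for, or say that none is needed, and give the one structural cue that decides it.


Best approach: dominant-term comparison — as u grows, only the highest-degree terms matter — compare leading terms and read the limit off. Viewed as a single quotient this is an ∞/∞ form — an at-infinity application of l'Hôpital's rule would also resolve it; comparing leading growth reads the answer without differentiating.


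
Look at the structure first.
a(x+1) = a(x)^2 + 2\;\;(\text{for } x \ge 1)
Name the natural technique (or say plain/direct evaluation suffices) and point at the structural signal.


Verdict: no special technique — once the recursion is nonlinear, characteristic roots, master substitutions, and summation factors are all off the table.


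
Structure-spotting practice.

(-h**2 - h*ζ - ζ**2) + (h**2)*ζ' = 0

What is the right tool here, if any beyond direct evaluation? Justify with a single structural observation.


Verdict: the homogeneous substitution — scaling h and ζ together leaves the slope fixed — it depends only on ζ/h, so substitute the ratio.


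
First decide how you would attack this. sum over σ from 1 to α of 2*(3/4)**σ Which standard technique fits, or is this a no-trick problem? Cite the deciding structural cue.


Best approach: the geometric series formula — term-over-term division gives 3/4 every time — index-free ratio, geometric sum formula applies.


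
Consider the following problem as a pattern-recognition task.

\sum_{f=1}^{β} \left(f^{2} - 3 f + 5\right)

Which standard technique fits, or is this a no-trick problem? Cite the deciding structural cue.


Best approach: no special technique — recognize the absence of structure: constant-multiple powers of f summed plainly, no special method required.


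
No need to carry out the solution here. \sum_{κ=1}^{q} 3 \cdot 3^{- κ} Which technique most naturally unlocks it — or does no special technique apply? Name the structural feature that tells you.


Best approach: the geometric series formula — consecutive terms stand in a fixed index-free ratio — the geometric sum formula closes it.


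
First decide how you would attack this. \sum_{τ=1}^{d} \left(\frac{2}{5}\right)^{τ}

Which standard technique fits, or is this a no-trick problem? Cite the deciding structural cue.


Technique: the geometric series formula — the ratio of consecutive terms is the constant \frac{2}{5}, independent of the index — a geometric sum.


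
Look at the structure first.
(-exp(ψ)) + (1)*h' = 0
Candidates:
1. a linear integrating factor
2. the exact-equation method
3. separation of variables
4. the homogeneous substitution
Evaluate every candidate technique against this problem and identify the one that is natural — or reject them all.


Technique: no special technique — the slope is a function of ψ alone, so integrate both sides directly.
- a linear integrating factor — with the unknown absent the integrating factor is a formality; direct integration is the working structure.
- the exact-equation method: no dependence on the unknown anywhere: exactness is a label without content here.
- separation of variables: any separation here is vacuous (nothing depends on the unknown); direct integration is the honest label.
- the homogeneous substitution — the ratio substitution does not collapse this equation.


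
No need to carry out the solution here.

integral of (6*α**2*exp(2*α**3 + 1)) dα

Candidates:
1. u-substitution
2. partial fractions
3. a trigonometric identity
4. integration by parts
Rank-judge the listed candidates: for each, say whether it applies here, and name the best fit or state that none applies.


Diagnosis: u-substitution — viewed as a product, the integrand is a composition evaluated at 2*α**3 + 1 times (a constant multiple of) that inner expression's derivative, so u = 2*α**3 + 1 makes it elementary.
- u-substitution — applies; the problem has the shape this method handles.
- partial fractions: the expression is not a ratio of polynomials that decomposes further.
- a trigonometric identity: with no trigonometric functions present, identity rewriting has no target.
- integration by parts — a polynomial factor is present, but its partner is not an exp, sine, or cosine of a degree-1 argument, nor a logarithm.


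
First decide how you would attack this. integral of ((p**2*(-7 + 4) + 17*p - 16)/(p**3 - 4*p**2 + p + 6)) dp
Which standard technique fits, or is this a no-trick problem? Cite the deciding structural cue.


Method: partial fractions — rational integrand, reducible denominator p**3 - 4*p**2 + p + 6: decompose first, integrate second.


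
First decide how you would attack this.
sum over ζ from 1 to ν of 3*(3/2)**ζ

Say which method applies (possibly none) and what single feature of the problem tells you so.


Best approach: the geometric series formula — the ratio of consecutive terms is the constant 3/2, independent of the index — a geometric sum.


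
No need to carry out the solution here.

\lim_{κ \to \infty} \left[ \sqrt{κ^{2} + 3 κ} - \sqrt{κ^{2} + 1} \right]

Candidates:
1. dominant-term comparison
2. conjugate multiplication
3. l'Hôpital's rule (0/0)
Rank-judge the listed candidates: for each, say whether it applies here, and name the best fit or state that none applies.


Best approach: conjugate multiplication — the ∞ − ∞ radical form is the exact trigger for the conjugate maneuver.
- dominant-term comparison — this is not a rational comparison of growth rates at infinity.
- conjugate multiplication: yes — fits the structure here.
- l'Hôpital's rule (0/0): substitution produces ∞ − ∞ rather than a vanishing quotient; the rule needs a 0/0 ratio to act on.


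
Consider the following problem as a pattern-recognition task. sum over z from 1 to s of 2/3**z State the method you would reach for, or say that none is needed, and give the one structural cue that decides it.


Best approach: the geometric series formula — consecutive terms stand in a fixed index-free ratio — the geometric sum formula closes it.


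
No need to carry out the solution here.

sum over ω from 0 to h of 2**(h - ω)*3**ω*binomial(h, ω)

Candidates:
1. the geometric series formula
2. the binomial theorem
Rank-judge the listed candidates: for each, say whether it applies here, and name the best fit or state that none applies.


Best approach: the binomial theorem — the summand is term ω of a binomial expansion in 3 and 2; the whole sum is a single power.
- the geometric series formula — consecutive terms are not related by a fixed multiplier.
- the binomial theorem — yes, a natural case for it.


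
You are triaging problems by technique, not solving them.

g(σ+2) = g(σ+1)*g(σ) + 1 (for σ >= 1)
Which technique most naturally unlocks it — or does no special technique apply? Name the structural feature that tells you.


Verdict: no special technique — the recurrence is nonlinear in the sequence values; study it directly, no linear machinery applies.


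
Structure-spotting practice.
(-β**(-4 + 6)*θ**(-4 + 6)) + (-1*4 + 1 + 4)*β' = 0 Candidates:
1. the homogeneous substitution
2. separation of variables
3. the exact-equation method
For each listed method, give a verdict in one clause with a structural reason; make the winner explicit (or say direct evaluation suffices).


Verdict: separation of variables — separating collects all β-dependence with the derivative and leaves all θ-dependence opposite: variables separate.
- the homogeneous substitution — the slope changes under joint rescaling, failing the degree-zero test.
- separation of variables — applicable, and directly so.
- the exact-equation method: exactness fails on the nose — the mixed partials do not match.


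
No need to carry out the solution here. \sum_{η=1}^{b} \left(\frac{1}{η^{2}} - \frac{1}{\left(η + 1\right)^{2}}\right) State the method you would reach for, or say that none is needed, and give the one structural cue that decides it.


Verdict: telescoping — this sum is a zipper: each term contributes \frac{1}{η^{2}} and removes the next index's value, which the following term puts back, closing term by term.


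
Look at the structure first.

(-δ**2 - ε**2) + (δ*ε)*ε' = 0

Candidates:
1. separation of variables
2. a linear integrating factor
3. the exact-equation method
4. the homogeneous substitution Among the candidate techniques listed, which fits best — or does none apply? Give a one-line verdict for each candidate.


Best approach: the homogeneous substitution — the slope's numerator and denominator share total degree; set v = ε/δ and the equation drops to separable form. A Bernoulli substitution is a fair alternative on this equation directly; the homogeneous reading takes it as given.
- separation of variables: no division isolates the independent variable from the unknown.
- a linear integrating factor: a nonlinear term in the unknown puts this outside the integrating-factor template.
- the exact-equation method: the mixed-partials test fails on this split — it is not an exact differential as presented.
- the homogeneous substitution — applicable, and directly so.


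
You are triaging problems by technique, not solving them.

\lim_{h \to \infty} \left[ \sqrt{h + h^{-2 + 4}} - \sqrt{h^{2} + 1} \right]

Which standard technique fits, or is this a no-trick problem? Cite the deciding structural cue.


Verdict: conjugate multiplication — divergence minus divergence hides a finite answer — expose it by pairing \sqrt{h + h^{-2 + 4}} - \sqrt{h^{2} + 1} with its conjugate.


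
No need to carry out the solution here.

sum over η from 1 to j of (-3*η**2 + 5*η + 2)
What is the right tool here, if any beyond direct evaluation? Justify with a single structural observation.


Method: no special technique — with only polynomial terms in η present, the classical sum-of-powers identities are all you need.


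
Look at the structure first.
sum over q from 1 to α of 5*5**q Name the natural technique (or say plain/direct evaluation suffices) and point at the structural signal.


Method: the geometric series formula — term-over-term division gives 5 every time — index-free ratio, geometric sum formula applies.


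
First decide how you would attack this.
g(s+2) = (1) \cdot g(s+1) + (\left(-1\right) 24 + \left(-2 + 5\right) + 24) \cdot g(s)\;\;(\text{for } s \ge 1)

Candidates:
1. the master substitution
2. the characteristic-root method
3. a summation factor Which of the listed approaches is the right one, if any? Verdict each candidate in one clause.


Verdict: the characteristic-root method — the recurrence treats every index alike (constant coefficients, no forcing) — precisely the regime where r^s trials close it.
- the master substitution — the recursion steps by a constant offset, so exponential reindexing is pointless.
- the characteristic-root method: applies; the problem has the shape this method handles.
- a summation factor: a summation factor telescopes one-step recursions; this one carries higher-order memory.
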